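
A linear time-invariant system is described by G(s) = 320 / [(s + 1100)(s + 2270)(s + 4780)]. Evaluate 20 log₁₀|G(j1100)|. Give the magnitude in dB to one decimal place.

|j1100 + 1100| = √(1100² + 1100²) = 1556
|j1100 + 2270| = √(1100² + 2270²) = 2522
|j1100 + 4780| = √(1100² + 4780²) = 4905
|G(j1100)| = 320 / (1556 × 2522 × 4905) = 1.6626e-08
20 log₁₀(1.6626e-08) = -155.58 dB

-155.6 dB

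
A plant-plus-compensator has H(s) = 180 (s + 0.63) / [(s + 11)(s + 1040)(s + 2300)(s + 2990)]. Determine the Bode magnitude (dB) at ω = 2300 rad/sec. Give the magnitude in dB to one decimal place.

|j2300 + 0.63| = √(2300² + 0.63²) = 2300
|j2300 + 11| = √(2300² + 11²) = 2300
|j2300 + 1040| = √(2300² + 1040²) = 2524
|j2300 + 2300| = √(2300² + 2300²) = 3253
|j2300 + 2990| = √(2300² + 2990²) = 3772
|H(j2300)| = 180 × 2300 / (2300 × 2524 × 3253 × 3772) = 5.8116e-09
20 log₁₀(5.8116e-09) = -164.71 dB

-164.7 dB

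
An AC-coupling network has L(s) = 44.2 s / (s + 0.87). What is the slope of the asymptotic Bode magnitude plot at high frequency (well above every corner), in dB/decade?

With 1 zero and 1 pole, the high-frequency asymptotic slope is 20 × (1 − 1) = 0 dB/decade.

0 dB/decade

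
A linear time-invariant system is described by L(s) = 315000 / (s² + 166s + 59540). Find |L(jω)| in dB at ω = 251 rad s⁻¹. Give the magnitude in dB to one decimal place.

|(j251)² + 166(j251) + 59540| = |-3461 + j41666| = 4.181e+04
|L(j251)| = 315000 / 4.181e+04 = 7.5342
20 log₁₀(7.5342) = 17.54 dB

17.5 dB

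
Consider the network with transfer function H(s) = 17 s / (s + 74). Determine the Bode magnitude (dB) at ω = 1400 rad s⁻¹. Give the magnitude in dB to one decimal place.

24.6 dB

|j1400| = 1400
|j1400 + 74| = √(1400² + 74²) = 1402
|H(j1400)| = 17 × 1400 / 1402 = 16.976
20 log₁₀(16.976) = 24.60 dB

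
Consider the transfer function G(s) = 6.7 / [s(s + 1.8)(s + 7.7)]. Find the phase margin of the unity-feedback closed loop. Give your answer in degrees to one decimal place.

72.0 deg

Gain crossover: |G(jω)| = 1 at ω ≈ 0.467 rad/s.
∠G(j0.467) = −90° − arctan(0.467/1.8) − arctan(0.467/7.7) ≈ -108.02°
PM = 180° + (-108.02°) = 71.98°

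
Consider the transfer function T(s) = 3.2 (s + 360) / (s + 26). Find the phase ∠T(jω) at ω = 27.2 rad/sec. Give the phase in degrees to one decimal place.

∠(j27.2 + 360) = arctan(27.2/360) = 4.32°
∠(j27.2 + 26) = arctan(27.2/26) = 46.29°
∠T(j27.2) = 4.32° − 46.29° = -41.97°

-42.0°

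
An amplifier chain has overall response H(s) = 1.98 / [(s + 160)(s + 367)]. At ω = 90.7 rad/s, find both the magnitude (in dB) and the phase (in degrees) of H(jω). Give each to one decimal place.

|H| = -90.9 dB, ∠H = -43.4 deg

|j90.7 + 160| = √(90.7² + 160²) = 183.9
|j90.7 + 367| = √(90.7² + 367²) = 378
|H(j90.7)| = 1.98 / (183.9 × 378) = 2.8477e-05
20 log₁₀(2.8477e-05) = -90.91 dB
∠(j90.7 + 160) = arctan(90.7/160) = 29.55°
∠(j90.7 + 367) = arctan(90.7/367) = 13.88°
∠H(j90.7) = − (29.55° + 13.88°) = -43.43°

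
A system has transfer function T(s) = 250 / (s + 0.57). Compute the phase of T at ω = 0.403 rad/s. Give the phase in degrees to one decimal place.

-35.3°

∠(j0.403 + 0.57) = arctan(0.403/0.57) = 35.26°
∠T(j0.403) = −35.26° = -35.26°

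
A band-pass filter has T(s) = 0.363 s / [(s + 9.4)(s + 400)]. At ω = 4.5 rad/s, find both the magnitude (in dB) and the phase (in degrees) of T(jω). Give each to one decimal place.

|T| = -68.1 dB, ∠T = 63.8 deg

|j4.5| = 4.5
|j4.5 + 9.4| = √(4.5² + 9.4²) = 10.42
|j4.5 + 400| = √(4.5² + 400²) = 400
|T(j4.5)| = 0.363 × 4.5 / (10.42 × 400) = 0.00039183
20 log₁₀(0.00039183) = -68.14 dB
∠(j4.5) = 90.00°
∠(j4.5 + 9.4) = arctan(4.5/9.4) = 25.58°
∠(j4.5 + 400) = arctan(4.5/400) = 0.64°
∠T(j4.5) = 90.00° − (25.58° + 0.64°) = 63.77°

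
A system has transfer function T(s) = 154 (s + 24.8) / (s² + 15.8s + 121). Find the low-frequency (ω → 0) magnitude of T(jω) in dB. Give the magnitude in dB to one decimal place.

T(0) = 154 × 24.8 / 121 = 31.564
20 log₁₀(31.564) = 29.98 dB

30.0 dB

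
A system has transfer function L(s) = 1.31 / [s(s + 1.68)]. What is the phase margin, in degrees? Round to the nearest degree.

67°

Gain crossover: |L(jω)| = 1 at ω ≈ 0.717 rad/sec.
∠L(j0.717) = −90° − arctan(0.717/1.68) ≈ -113.12°
PM = 180° + (-113.12°) = 66.88°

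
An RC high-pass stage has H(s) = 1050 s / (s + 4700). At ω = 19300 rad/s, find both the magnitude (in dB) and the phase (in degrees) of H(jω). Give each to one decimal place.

|j19300| = 1.93e+04
|j19300 + 4700| = √(19300² + 4700²) = 1.986e+04
|H(j19300)| = 1050 × 1.93e+04 / 1.986e+04 = 1020.2
20 log₁₀(1020.2) = 60.17 dB
∠(j19300) = 90.00°
∠(j19300 + 4700) = arctan(19300/4700) = 76.31°
∠H(j19300) = 90.00° − 76.31° = 13.69°

|H| = 60.2 dB, ∠H = 13.7°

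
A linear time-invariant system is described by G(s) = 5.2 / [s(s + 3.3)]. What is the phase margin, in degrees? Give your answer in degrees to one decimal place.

66.4 deg

Gain crossover: |G(jω)| = 1 at ω ≈ 1.44 rad/s.
∠G(j1.44) = −90° − arctan(1.44/3.3) ≈ -113.63°
PM = 180° + (-113.63°) = 66.37°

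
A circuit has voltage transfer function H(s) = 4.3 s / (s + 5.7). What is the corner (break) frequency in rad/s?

5.7 rad/s

The single real pole at s = −5.7 gives a corner at ω = 5.7 rad/s.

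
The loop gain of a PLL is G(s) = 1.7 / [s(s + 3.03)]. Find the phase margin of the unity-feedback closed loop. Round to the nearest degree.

Gain crossover: |G(jω)| = 1 at ω ≈ 0.552 rad/s.
∠G(j0.552) = −90° − arctan(0.552/3.03) ≈ -100.32°
PM = 180° + (-100.32°) = 79.68°

80°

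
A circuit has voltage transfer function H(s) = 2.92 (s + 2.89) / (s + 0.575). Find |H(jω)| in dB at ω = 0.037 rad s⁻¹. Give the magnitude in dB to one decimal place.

23.3 dB

|j0.037 + 2.89| = √(0.037² + 2.89²) = 2.89
|j0.037 + 0.575| = √(0.037² + 0.575²) = 0.5762
|H(j0.037)| = 2.92 × 2.89 / 0.5762 = 14.647
20 log₁₀(14.647) = 23.32 dB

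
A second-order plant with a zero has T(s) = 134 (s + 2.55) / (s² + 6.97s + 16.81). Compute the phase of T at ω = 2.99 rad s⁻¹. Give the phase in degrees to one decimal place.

-19.8°

∠(j2.99 + 2.55) = arctan(2.99/2.55) = 49.54°
∠[(j2.99)² + 6.97(j2.99) + 16.81] = ∠[7.8699 + j20.84] = 69.31°
∠T(j2.99) = 49.54° − 69.31° = -19.77°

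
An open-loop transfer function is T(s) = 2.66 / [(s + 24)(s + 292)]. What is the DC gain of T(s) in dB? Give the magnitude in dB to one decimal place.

-68.4 dB

T(0) = 2.66 / (24 × 292) = 0.00037957
20 log₁₀(0.00037957) = -68.41 dB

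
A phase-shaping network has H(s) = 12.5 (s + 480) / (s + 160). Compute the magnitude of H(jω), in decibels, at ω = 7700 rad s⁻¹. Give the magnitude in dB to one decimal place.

22.0 dB

|j7700 + 480| = √(7700² + 480²) = 7715
|j7700 + 160| = √(7700² + 160²) = 7702
|H(j7700)| = 12.5 × 7715 / 7702 = 12.522
20 log₁₀(12.522) = 21.95 dB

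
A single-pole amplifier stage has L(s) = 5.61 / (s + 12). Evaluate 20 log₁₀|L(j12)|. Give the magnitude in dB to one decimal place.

|j12 + 12| = √(12² + 12²) = 16.97
|L(j12)| = 5.61 / 16.97 = 0.33057
20 log₁₀(0.33057) = -9.61 dB

-9.6 dB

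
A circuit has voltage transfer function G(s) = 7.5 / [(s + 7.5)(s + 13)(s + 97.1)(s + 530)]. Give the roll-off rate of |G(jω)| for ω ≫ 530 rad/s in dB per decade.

-80 dB/decade

With 0 zeros and 4 poles, the high-frequency asymptotic slope is 20 × (0 − 4) = -80 dB/decade.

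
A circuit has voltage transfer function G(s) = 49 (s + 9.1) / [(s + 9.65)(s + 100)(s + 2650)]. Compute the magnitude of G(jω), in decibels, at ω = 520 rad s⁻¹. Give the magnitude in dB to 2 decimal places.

|j520 + 9.1| = √(520² + 9.1²) = 520.1
|j520 + 9.65| = √(520² + 9.65²) = 520.1
|j520 + 100| = √(520² + 100²) = 529.5
|j520 + 2650| = √(520² + 2650²) = 2701
|G(j520)| = 49 × 520.1 / (520.1 × 529.5 × 2701) = 3.4265e-05
20 log₁₀(3.4265e-05) = -89.303 dB

-89.30 dB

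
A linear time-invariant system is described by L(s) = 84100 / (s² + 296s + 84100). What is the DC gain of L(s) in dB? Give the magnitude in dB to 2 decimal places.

L(0) = 84100 / 84100 = 1
20 log₁₀(1) = 0.000 dB

0.00 dB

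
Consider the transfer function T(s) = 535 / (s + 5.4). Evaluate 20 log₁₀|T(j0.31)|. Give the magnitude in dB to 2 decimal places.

|j0.31 + 5.4| = √(0.31² + 5.4²) = 5.409
|T(j0.31)| = 535 / 5.409 = 98.911
20 log₁₀(98.911) = 39.905 dB

39.90 dB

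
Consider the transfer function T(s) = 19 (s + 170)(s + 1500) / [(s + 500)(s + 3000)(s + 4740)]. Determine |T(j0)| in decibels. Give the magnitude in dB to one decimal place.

T(0) = 19 × 170 × 1500 / (500 × 3000 × 4740) = 0.00068143
20 log₁₀(0.00068143) = -63.33 dB

-63.3 dB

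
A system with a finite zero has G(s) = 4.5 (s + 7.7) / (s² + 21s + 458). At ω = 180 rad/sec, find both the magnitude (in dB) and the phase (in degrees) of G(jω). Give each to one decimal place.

|G| = -32.0 dB, ∠G = -85.7°

|j180 + 7.7| = √(180² + 7.7²) = 180.2
|(j180)² + 21(j180) + 458| = |-31942 + j3780| = 3.216e+04
|G(j180)| = 4.5 × 180.2 / 3.216e+04 = 0.025206
20 log₁₀(0.025206) = -31.97 dB
∠(j180 + 7.7) = arctan(180/7.7) = 87.55°
∠[(j180)² + 21(j180) + 458] = ∠[-31942 + j3780] = 173.25°
∠G(j180) = 87.55° − 173.25° = -85.70°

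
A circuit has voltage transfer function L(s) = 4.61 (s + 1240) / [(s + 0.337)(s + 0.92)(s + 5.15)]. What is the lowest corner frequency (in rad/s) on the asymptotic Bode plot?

Break frequencies occur at each pole and zero magnitude: 0.337 rad/s, 0.92 rad/s, 5.15 rad/s, 1240 rad/s.
The lowest is 0.337 rad/s.

0.337 rad/s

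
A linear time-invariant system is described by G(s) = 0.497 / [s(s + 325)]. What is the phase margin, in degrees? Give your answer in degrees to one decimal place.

90.0°

Gain crossover: |G(jω)| = 1 at ω ≈ 0.00153 rad/s.
∠G(j0.00153) = −90° − arctan(0.00153/325) ≈ -90.00°
PM = 180° + (-90.00°) = 90.00°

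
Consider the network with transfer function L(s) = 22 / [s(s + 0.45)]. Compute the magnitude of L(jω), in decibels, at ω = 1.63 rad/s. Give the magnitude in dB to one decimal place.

|j1.63 + 0.45| = √(1.63² + 0.45²) = 1.691
|j1.63| = 1.63
|L(j1.63)| = 22 / (1.691 × 1.63) = 7.9817
20 log₁₀(7.9817) = 18.04 dB

18.0 dB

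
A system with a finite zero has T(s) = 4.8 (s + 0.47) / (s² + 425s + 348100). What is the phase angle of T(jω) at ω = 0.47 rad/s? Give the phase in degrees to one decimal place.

45.0°

∠(j0.47 + 0.47) = arctan(0.47/0.47) = 45.00°
∠[(j0.47)² + 425(j0.47) + 348100] = ∠[3.481e+05 + j199.75] = 0.03°
∠T(j0.47) = 45.00° − 0.03° = 44.97°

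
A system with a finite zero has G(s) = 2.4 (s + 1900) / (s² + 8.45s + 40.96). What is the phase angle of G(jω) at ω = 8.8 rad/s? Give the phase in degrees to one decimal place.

-115.9°

∠(j8.8 + 1900) = arctan(8.8/1900) = 0.27°
∠[(j8.8)² + 8.45(j8.8) + 40.96] = ∠[-36.48 + j74.36] = 116.13°
∠G(j8.8) = 0.27° − 116.13° = -115.87°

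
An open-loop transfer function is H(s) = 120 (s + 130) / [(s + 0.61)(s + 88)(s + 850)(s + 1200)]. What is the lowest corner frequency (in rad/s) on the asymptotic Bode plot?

Break frequencies occur at each pole and zero magnitude: 0.61 rad/s, 88 rad/s, 130 rad/s, 850 rad/s, 1200 rad/s.
The lowest is 0.61 rad/s.

0.61 rad/s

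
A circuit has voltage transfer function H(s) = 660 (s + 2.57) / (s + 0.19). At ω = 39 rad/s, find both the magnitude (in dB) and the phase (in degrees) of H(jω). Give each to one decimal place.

|H| = 56.4 dB, ∠H = -3.5°

|j39 + 2.57| = √(39² + 2.57²) = 39.08
|j39 + 0.19| = √(39² + 0.19²) = 39
|H(j39)| = 660 × 39.08 / 39 = 661.42
20 log₁₀(661.42) = 56.41 dB
∠(j39 + 2.57) = arctan(39/2.57) = 86.23°
∠(j39 + 0.19) = arctan(39/0.19) = 89.72°
∠H(j39) = 86.23° − 89.72° = -3.49°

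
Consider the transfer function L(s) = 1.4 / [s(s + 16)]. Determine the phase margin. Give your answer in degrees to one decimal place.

89.7 deg

Gain crossover: |L(jω)| = 1 at ω ≈ 0.0875 rad s⁻¹.
∠L(j0.0875) = −90° − arctan(0.0875/16) ≈ -90.31°
PM = 180° + (-90.31°) = 89.69°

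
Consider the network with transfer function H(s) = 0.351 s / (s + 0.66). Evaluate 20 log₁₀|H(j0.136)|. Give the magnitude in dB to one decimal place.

-23.0 dB

|j0.136| = 0.136
|j0.136 + 0.66| = √(0.136² + 0.66²) = 0.6739
|H(j0.136)| = 0.351 × 0.136 / 0.6739 = 0.070839
20 log₁₀(0.070839) = -22.99 dB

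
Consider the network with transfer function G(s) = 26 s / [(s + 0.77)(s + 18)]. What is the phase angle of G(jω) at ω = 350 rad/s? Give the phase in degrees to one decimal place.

-86.9°

∠(j350) = 90.00°
∠(j350 + 0.77) = arctan(350/0.77) = 89.87°
∠(j350 + 18) = arctan(350/18) = 87.06°
∠G(j350) = 90.00° − (89.87° + 87.06°) = -86.93°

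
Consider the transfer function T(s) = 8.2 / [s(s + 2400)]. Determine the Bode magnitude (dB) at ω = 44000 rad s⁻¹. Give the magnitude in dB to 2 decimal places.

-167.47 dB

|j44000 + 2400| = √(44000² + 2400²) = 4.407e+04
|j44000| = 4.4e+04
|T(j44000)| = 8.2 / (4.407e+04 × 4.4e+04) = 4.2293e-09
20 log₁₀(4.2293e-09) = -167.475 dB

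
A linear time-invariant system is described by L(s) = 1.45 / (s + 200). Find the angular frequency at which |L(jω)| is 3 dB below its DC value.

200 rad/sec

For a single-pole low-pass, the −3 dB point is at the pole: ω = 200 rad/sec.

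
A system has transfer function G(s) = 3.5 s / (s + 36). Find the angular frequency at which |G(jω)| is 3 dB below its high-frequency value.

For a single-pole high-pass, the −3 dB point is at the pole: ω = 36 rad/s.

36 rad/s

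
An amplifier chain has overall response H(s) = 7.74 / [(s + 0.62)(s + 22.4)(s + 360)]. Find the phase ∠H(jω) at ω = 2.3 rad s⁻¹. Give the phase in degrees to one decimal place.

-81.1°

∠(j2.3 + 0.62) = arctan(2.3/0.62) = 74.91°
∠(j2.3 + 22.4) = arctan(2.3/22.4) = 5.86°
∠(j2.3 + 360) = arctan(2.3/360) = 0.37°
∠H(j2.3) = − (74.91° + 5.86° + 0.37°) = -81.14°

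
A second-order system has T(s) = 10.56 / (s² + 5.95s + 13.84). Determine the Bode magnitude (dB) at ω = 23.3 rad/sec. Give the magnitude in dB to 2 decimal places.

-34.29 dB

|(j23.3)² + 5.95(j23.3) + 13.84| = |-529.05 + j138.64| = 546.9
|T(j23.3)| = 10.56 / 546.9 = 0.019308
20 log₁₀(0.019308) = -34.285 dB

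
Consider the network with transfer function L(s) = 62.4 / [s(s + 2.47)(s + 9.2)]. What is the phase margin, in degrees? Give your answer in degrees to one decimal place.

37.6°

Gain crossover: |L(jω)| = 1 at ω ≈ 2.06 rad s⁻¹.
∠L(j2.06) = −90° − arctan(2.06/2.47) − arctan(2.06/9.2) ≈ -142.42°
PM = 180° + (-142.42°) = 37.58°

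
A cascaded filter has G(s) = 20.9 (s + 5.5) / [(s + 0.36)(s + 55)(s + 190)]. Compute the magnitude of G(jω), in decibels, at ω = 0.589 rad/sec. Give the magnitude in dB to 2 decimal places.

-35.90 dB

|j0.589 + 5.5| = √(0.589² + 5.5²) = 5.531
|j0.589 + 0.36| = √(0.589² + 0.36²) = 0.6903
|j0.589 + 55| = √(0.589² + 55²) = 55
|j0.589 + 190| = √(0.589² + 190²) = 190
|G(j0.589)| = 20.9 × 5.531 / (0.6903 × 55 × 190) = 0.016025
20 log₁₀(0.016025) = -35.904 dB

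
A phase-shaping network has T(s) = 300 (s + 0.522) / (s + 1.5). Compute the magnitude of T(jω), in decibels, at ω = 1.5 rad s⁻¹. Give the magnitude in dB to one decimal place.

47.0 dB

|j1.5 + 0.522| = √(1.5² + 0.522²) = 1.588
|j1.5 + 1.5| = √(1.5² + 1.5²) = 2.121
|T(j1.5)| = 300 × 1.588 / 2.121 = 224.61
20 log₁₀(224.61) = 47.03 dB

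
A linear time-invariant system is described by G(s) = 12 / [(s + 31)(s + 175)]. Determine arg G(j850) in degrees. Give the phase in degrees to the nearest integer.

-166 deg

∠(j850 + 31) = arctan(850/31) = 87.91°
∠(j850 + 175) = arctan(850/175) = 78.37°
∠G(j850) = − (87.91° + 78.37°) = -166.28°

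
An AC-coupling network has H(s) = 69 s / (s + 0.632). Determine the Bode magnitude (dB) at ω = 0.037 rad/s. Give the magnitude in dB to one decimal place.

12.1 dB

|j0.037| = 0.037
|j0.037 + 0.632| = √(0.037² + 0.632²) = 0.6331
|H(j0.037)| = 69 × 0.037 / 0.6331 = 4.0327
20 log₁₀(4.0327) = 12.11 dB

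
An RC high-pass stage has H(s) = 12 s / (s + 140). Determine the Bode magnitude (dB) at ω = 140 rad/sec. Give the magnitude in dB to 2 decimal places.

18.57 dB

|j140| = 140
|j140 + 140| = √(140² + 140²) = 198
|H(j140)| = 12 × 140 / 198 = 8.4853
20 log₁₀(8.4853) = 18.573 dB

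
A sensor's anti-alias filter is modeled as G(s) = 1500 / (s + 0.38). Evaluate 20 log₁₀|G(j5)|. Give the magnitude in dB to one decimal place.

49.5 dB

|j5 + 0.38| = √(5² + 0.38²) = 5.014
|G(j5)| = 1500 / 5.014 = 299.14
20 log₁₀(299.14) = 49.52 dB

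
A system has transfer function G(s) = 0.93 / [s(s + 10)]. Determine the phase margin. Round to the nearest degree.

Gain crossover: |G(jω)| = 1 at ω ≈ 0.093 rad/s.
∠G(j0.093) = −90° − arctan(0.093/10) ≈ -90.53°
PM = 180° + (-90.53°) = 89.47°

89 deg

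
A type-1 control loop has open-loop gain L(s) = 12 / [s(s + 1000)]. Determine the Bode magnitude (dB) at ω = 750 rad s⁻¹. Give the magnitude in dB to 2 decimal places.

|j750 + 1000| = √(750² + 1000²) = 1250
|j750| = 750
|L(j750)| = 12 / (1250 × 750) = 1.28e-05
20 log₁₀(1.28e-05) = -97.856 dB

-97.86 dB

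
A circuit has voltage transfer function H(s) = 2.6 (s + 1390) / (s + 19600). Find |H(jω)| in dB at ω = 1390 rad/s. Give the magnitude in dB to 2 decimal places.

|j1390 + 1390| = √(1390² + 1390²) = 1966
|j1390 + 19600| = √(1390² + 19600²) = 1.965e+04
|H(j1390)| = 2.6 × 1966 / 1.965e+04 = 0.26011
20 log₁₀(0.26011) = -11.697 dB

-11.70 dB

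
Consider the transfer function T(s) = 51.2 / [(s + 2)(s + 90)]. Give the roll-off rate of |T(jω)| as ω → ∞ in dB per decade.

With 0 zeros and 2 poles, the high-frequency asymptotic slope is 20 × (0 − 2) = -40 dB/decade.

-40 dB/decade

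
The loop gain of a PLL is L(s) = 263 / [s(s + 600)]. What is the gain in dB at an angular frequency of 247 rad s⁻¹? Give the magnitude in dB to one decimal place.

-55.7 dB

|j247 + 600| = √(247² + 600²) = 648.9
|j247| = 247
|L(j247)| = 263 / (648.9 × 247) = 0.001641
20 log₁₀(0.001641) = -55.70 dB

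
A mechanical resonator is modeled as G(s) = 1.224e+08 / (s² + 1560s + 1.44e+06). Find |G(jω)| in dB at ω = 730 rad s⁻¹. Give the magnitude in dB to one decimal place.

|(j730)² + 1560(j730) + 1.44e+06| = |9.071e+05 + j1.1388e+06| = 1.456e+06
|G(j730)| = 1.224e+08 / 1.456e+06 = 84.071
20 log₁₀(84.071) = 38.49 dB

38.5 dB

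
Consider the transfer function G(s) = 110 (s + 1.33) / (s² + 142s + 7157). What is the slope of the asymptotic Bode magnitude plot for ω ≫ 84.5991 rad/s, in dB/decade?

With 1 zero and 2 poles, the high-frequency asymptotic slope is 20 × (1 − 2) = -20 dB/decade.

-20 dB/decade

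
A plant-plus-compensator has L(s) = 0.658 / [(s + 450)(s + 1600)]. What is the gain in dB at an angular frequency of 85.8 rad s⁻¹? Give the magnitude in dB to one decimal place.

-120.9 dB

|j85.8 + 450| = √(85.8² + 450²) = 458.1
|j85.8 + 1600| = √(85.8² + 1600²) = 1602
|L(j85.8)| = 0.658 / (458.1 × 1602) = 8.9643e-07
20 log₁₀(8.9643e-07) = -120.95 dB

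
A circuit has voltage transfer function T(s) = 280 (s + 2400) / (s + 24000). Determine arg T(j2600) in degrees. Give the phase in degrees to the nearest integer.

∠(j2600 + 2400) = arctan(2600/2400) = 47.29°
∠(j2600 + 24000) = arctan(2600/24000) = 6.18°
∠T(j2600) = 47.29° − 6.18° = 41.11°

41°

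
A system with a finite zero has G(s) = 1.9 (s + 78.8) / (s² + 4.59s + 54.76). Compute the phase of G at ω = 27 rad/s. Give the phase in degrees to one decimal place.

∠(j27 + 78.8) = arctan(27/78.8) = 18.91°
∠[(j27)² + 4.59(j27) + 54.76] = ∠[-674.24 + j123.93] = 169.58°
∠G(j27) = 18.91° − 169.58° = -150.67°

-150.7°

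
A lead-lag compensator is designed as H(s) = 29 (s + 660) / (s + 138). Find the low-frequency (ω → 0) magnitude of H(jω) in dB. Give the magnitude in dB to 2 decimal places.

H(0) = 29 × 660 / 138 = 138.7
20 log₁₀(138.7) = 42.841 dB

42.84 dB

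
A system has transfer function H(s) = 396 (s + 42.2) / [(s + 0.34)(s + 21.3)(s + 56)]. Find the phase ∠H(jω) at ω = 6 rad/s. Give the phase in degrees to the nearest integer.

∠(j6 + 42.2) = arctan(6/42.2) = 8.09°
∠(j6 + 0.34) = arctan(6/0.34) = 86.76°
∠(j6 + 21.3) = arctan(6/21.3) = 15.73°
∠(j6 + 56) = arctan(6/56) = 6.12°
∠H(j6) = 8.09° − (86.76° + 15.73° + 6.12°) = -100.51°

-101°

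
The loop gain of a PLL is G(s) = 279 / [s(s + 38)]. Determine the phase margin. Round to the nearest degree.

Gain crossover: |G(jω)| = 1 at ω ≈ 7.21 rad s⁻¹.
∠G(j7.21) = −90° − arctan(7.21/38) ≈ -100.75°
PM = 180° + (-100.75°) = 79.25°

79°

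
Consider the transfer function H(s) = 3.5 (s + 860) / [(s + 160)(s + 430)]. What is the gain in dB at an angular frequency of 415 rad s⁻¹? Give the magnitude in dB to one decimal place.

-38.0 dB

|j415 + 860| = √(415² + 860²) = 954.9
|j415 + 160| = √(415² + 160²) = 444.8
|j415 + 430| = √(415² + 430²) = 597.6
|H(j415)| = 3.5 × 954.9 / (444.8 × 597.6) = 0.012574
20 log₁₀(0.012574) = -38.01 dB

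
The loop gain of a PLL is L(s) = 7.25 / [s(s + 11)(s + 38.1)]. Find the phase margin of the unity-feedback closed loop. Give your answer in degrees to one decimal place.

89.9 deg

Gain crossover: |L(jω)| = 1 at ω ≈ 0.0173 rad/sec.
∠L(j0.0173) = −90° − arctan(0.0173/11) − arctan(0.0173/38.1) ≈ -90.12°
PM = 180° + (-90.12°) = 89.88°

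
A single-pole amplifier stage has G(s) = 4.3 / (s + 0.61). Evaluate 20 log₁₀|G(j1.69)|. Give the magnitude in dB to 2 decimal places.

7.58 dB

|j1.69 + 0.61| = √(1.69² + 0.61²) = 1.797
|G(j1.69)| = 4.3 / 1.797 = 2.3933
20 log₁₀(2.3933) = 7.580 dB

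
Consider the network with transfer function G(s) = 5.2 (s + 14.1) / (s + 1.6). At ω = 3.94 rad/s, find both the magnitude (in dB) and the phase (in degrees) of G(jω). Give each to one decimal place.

|G| = 25.1 dB, ∠G = -52.3°

|j3.94 + 14.1| = √(3.94² + 14.1²) = 14.64
|j3.94 + 1.6| = √(3.94² + 1.6²) = 4.252
|G(j3.94)| = 5.2 × 14.64 / 4.252 = 17.902
20 log₁₀(17.902) = 25.06 dB
∠(j3.94 + 14.1) = arctan(3.94/14.1) = 15.61°
∠(j3.94 + 1.6) = arctan(3.94/1.6) = 67.90°
∠G(j3.94) = 15.61° − 67.90° = -52.29°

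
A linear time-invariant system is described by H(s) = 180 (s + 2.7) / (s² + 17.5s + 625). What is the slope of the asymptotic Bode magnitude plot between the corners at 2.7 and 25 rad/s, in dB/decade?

20 dB/decade

In this band the factors already past their corner are: zero at 2.7; net slope = 20 dB/decade.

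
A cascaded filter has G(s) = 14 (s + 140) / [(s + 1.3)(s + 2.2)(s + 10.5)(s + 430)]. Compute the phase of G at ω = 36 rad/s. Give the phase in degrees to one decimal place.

∠(j36 + 140) = arctan(36/140) = 14.42°
∠(j36 + 1.3) = arctan(36/1.3) = 87.93°
∠(j36 + 2.2) = arctan(36/2.2) = 86.50°
∠(j36 + 10.5) = arctan(36/10.5) = 73.74°
∠(j36 + 430) = arctan(36/430) = 4.79°
∠G(j36) = 14.42° − (87.93° + 86.50° + 73.74° + 4.79°) = -238.54°

-238.5°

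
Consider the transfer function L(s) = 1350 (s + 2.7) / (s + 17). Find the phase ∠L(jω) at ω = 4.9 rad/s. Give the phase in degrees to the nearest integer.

∠(j4.9 + 2.7) = arctan(4.9/2.7) = 61.14°
∠(j4.9 + 17) = arctan(4.9/17) = 16.08°
∠L(j4.9) = 61.14° − 16.08° = 45.07°

45°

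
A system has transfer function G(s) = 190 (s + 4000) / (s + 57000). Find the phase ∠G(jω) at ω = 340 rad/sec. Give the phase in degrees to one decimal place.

4.5°

∠(j340 + 4000) = arctan(340/4000) = 4.86°
∠(j340 + 57000) = arctan(340/57000) = 0.34°
∠G(j340) = 4.86° − 0.34° = 4.52°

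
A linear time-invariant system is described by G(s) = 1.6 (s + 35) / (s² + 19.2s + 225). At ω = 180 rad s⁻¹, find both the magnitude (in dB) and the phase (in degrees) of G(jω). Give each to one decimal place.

|j180 + 35| = √(180² + 35²) = 183.4
|(j180)² + 19.2(j180) + 225| = |-32175 + j3456| = 3.236e+04
|G(j180)| = 1.6 × 183.4 / 3.236e+04 = 0.0090665
20 log₁₀(0.0090665) = -40.85 dB
∠(j180 + 35) = arctan(180/35) = 79.00°
∠[(j180)² + 19.2(j180) + 225] = ∠[-32175 + j3456] = 173.87°
∠G(j180) = 79.00° − 173.87° = -94.87°

|G| = -40.9 dB, ∠G = -94.9°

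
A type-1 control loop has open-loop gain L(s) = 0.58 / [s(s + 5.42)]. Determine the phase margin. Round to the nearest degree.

89°

Gain crossover: |L(jω)| = 1 at ω ≈ 0.107 rad/s.
∠L(j0.107) = −90° − arctan(0.107/5.42) ≈ -91.13°
PM = 180° + (-91.13°) = 88.87°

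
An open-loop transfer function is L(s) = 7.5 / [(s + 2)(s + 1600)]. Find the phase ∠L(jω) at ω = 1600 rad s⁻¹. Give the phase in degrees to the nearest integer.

∠(j1600 + 2) = arctan(1600/2) = 89.93°
∠(j1600 + 1600) = arctan(1600/1600) = 45.00°
∠L(j1600) = − (89.93° + 45.00°) = -134.93°

-135 deg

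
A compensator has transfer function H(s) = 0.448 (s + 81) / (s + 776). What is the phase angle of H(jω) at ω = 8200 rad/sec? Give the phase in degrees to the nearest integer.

5 deg

∠(j8200 + 81) = arctan(8200/81) = 89.43°
∠(j8200 + 776) = arctan(8200/776) = 84.59°
∠H(j8200) = 89.43° − 84.59° = 4.84°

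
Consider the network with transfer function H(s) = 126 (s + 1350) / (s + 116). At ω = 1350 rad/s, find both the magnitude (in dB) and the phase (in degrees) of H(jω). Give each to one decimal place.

|j1350 + 1350| = √(1350² + 1350²) = 1909
|j1350 + 116| = √(1350² + 116²) = 1355
|H(j1350)| = 126 × 1909 / 1355 = 177.54
20 log₁₀(177.54) = 44.99 dB
∠(j1350 + 1350) = arctan(1350/1350) = 45.00°
∠(j1350 + 116) = arctan(1350/116) = 85.09°
∠H(j1350) = 45.00° − 85.09° = -40.09°

|H| = 45.0 dB, ∠H = -40.1°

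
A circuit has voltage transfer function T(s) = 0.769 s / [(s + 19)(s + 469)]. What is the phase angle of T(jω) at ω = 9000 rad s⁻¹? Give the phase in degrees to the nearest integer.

-87°

∠(j9000) = 90.00°
∠(j9000 + 19) = arctan(9000/19) = 89.88°
∠(j9000 + 469) = arctan(9000/469) = 87.02°
∠T(j9000) = 90.00° − (89.88° + 87.02°) = -86.90°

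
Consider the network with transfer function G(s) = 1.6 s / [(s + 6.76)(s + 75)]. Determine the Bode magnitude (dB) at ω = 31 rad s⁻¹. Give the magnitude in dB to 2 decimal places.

|j31| = 31
|j31 + 6.76| = √(31² + 6.76²) = 31.73
|j31 + 75| = √(31² + 75²) = 81.15
|G(j31)| = 1.6 × 31 / (31.73 × 81.15) = 0.019263
20 log₁₀(0.019263) = -34.306 dB

-34.31 dB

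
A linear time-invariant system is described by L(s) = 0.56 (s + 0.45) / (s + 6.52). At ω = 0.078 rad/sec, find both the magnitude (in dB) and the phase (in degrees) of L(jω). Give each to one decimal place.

|L| = -28.1 dB, ∠L = 9.1°

|j0.078 + 0.45| = √(0.078² + 0.45²) = 0.4567
|j0.078 + 6.52| = √(0.078² + 6.52²) = 6.52
|L(j0.078)| = 0.56 × 0.4567 / 6.52 = 0.039224
20 log₁₀(0.039224) = -28.13 dB
∠(j0.078 + 0.45) = arctan(0.078/0.45) = 9.83°
∠(j0.078 + 6.52) = arctan(0.078/6.52) = 0.69°
∠L(j0.078) = 9.83° − 0.69° = 9.15°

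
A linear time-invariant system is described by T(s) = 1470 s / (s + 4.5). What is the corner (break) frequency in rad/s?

4.5 rad/s

The single real pole at s = −4.5 gives a corner at ω = 4.5 rad/s.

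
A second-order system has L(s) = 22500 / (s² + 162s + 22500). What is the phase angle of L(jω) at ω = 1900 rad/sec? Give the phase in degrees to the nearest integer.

∠[(j1900)² + 162(j1900) + 22500] = ∠[-3.5875e+06 + j3.078e+05] = 175.10°
∠L(j1900) = −175.10° = -175.10°

-175 deg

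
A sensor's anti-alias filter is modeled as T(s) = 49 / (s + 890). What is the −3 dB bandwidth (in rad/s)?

For a single-pole low-pass, the −3 dB point is at the pole: ω = 890 rad/s.

890 rad/s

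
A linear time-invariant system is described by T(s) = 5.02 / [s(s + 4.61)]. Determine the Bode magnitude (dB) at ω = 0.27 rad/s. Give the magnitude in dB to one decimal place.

12.1 dB

|j0.27 + 4.61| = √(0.27² + 4.61²) = 4.618
|j0.27| = 0.27
|T(j0.27)| = 5.02 / (4.618 × 0.27) = 4.0262
20 log₁₀(4.0262) = 12.10 dB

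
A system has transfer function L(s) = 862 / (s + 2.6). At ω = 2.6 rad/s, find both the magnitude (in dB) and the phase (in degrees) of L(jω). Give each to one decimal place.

|j2.6 + 2.6| = √(2.6² + 2.6²) = 3.677
|L(j2.6)| = 862 / 3.677 = 234.43
20 log₁₀(234.43) = 47.40 dB
∠(j2.6 + 2.6) = arctan(2.6/2.6) = 45.00°
∠L(j2.6) = −45.00° = -45.00°

|L| = 47.4 dB, ∠L = -45.0°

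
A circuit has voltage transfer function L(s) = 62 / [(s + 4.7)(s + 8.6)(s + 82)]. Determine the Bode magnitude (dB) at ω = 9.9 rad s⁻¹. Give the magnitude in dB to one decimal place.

|j9.9 + 4.7| = √(9.9² + 4.7²) = 10.96
|j9.9 + 8.6| = √(9.9² + 8.6²) = 13.11
|j9.9 + 82| = √(9.9² + 82²) = 82.6
|L(j9.9)| = 62 / (10.96 × 13.11 × 82.6) = 0.0052232
20 log₁₀(0.0052232) = -45.64 dB

-45.6 dB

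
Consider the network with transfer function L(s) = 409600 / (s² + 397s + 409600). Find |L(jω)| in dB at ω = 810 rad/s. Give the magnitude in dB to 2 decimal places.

|(j810)² + 397(j810) + 409600| = |-2.465e+05 + j3.2157e+05| = 4.052e+05
|L(j810)| = 409600 / 4.052e+05 = 1.0109
20 log₁₀(1.0109) = 0.094 dB

0.09 dB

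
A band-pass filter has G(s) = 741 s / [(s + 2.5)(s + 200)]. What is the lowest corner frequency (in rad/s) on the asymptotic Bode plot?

2.5 rad/s

Break frequencies occur at each pole and zero magnitude: 2.5 rad/s, 200 rad/s.
The lowest is 2.5 rad/s.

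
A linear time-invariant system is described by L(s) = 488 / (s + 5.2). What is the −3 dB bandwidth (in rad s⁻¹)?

For a single-pole low-pass, the −3 dB point is at the pole: ω = 5.2 rad s⁻¹.

5.2 rad s⁻¹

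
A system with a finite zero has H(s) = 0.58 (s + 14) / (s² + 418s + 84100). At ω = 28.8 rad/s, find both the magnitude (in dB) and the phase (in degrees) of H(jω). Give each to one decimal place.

|H| = -73.1 dB, ∠H = 55.8°

|j28.8 + 14| = √(28.8² + 14²) = 32.02
|(j28.8)² + 418(j28.8) + 84100| = |83271 + j12038| = 8.414e+04
|H(j28.8)| = 0.58 × 32.02 / 8.414e+04 = 0.00022075
20 log₁₀(0.00022075) = -73.12 dB
∠(j28.8 + 14) = arctan(28.8/14) = 64.08°
∠[(j28.8)² + 418(j28.8) + 84100] = ∠[83271 + j12038] = 8.23°
∠H(j28.8) = 64.08° − 8.23° = 55.85°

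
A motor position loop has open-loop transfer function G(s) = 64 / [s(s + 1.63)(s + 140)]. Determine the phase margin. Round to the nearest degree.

80°

Gain crossover: |G(jω)| = 1 at ω ≈ 0.277 rad/sec.
∠G(j0.277) = −90° − arctan(0.277/1.63) − arctan(0.277/140) ≈ -99.74°
PM = 180° + (-99.74°) = 80.26°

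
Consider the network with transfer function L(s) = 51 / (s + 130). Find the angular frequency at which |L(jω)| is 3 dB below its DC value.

130 rad/sec

For a single-pole low-pass, the −3 dB point is at the pole: ω = 130 rad/sec.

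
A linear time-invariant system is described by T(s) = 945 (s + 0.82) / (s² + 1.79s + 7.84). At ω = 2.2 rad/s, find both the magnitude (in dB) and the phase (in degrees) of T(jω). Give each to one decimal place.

|T| = 53.0 dB, ∠T = 16.9°

|j2.2 + 0.82| = √(2.2² + 0.82²) = 2.348
|(j2.2)² + 1.79(j2.2) + 7.84| = |3 + j3.938| = 4.951
|T(j2.2)| = 945 × 2.348 / 4.951 = 448.18
20 log₁₀(448.18) = 53.03 dB
∠(j2.2 + 0.82) = arctan(2.2/0.82) = 69.56°
∠[(j2.2)² + 1.79(j2.2) + 7.84] = ∠[3 + j3.938] = 52.70°
∠T(j2.2) = 69.56° − 52.70° = 16.86°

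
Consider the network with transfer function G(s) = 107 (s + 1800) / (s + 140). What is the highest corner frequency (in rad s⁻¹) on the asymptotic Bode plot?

Break frequencies occur at each pole and zero magnitude: 140 rad s⁻¹, 1800 rad s⁻¹.
The highest is 1800 rad s⁻¹.

1800 rad s⁻¹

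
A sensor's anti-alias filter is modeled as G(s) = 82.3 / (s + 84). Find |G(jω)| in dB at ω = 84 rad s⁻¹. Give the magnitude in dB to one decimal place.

-3.2 dB

|j84 + 84| = √(84² + 84²) = 118.8
|G(j84)| = 82.3 / 118.8 = 0.6928
20 log₁₀(0.6928) = -3.19 dB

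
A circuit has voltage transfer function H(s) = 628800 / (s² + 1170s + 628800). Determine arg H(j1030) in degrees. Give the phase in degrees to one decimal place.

-109.7 deg

∠[(j1030)² + 1170(j1030) + 628800] = ∠[-4.321e+05 + j1.2051e+06] = 109.73°
∠H(j1030) = −109.73° = -109.73°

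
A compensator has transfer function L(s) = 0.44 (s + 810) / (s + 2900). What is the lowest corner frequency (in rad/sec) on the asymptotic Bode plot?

Break frequencies occur at each pole and zero magnitude: 810 rad/sec, 2900 rad/sec.
The lowest is 810 rad/sec.

810 rad/sec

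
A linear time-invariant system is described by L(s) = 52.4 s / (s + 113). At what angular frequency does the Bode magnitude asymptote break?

The single real pole at s = −113 gives a corner at ω = 113 rad s⁻¹.

113 rad s⁻¹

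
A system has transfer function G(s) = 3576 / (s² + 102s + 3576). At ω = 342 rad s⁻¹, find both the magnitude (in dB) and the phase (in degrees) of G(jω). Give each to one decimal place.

|G| = -30.4 dB, ∠G = -162.9 deg

|(j342)² + 102(j342) + 3576| = |-1.1339e+05 + j34884| = 1.186e+05
|G(j342)| = 3576 / 1.186e+05 = 0.030143
20 log₁₀(0.030143) = -30.42 dB
∠[(j342)² + 102(j342) + 3576] = ∠[-1.1339e+05 + j34884] = 162.90°
∠G(j342) = −162.90° = -162.90°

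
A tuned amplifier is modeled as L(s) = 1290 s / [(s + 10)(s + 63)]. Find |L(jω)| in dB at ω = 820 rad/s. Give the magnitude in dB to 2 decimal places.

|j820| = 820
|j820 + 10| = √(820² + 10²) = 820.1
|j820 + 63| = √(820² + 63²) = 822.4
|L(j820)| = 1290 × 820 / (820.1 × 822.4) = 1.5684
20 log₁₀(1.5684) = 3.909 dB

3.91 dB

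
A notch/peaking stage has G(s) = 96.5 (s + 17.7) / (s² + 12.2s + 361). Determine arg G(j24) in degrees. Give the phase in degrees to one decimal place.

-72.7°

∠(j24 + 17.7) = arctan(24/17.7) = 53.59°
∠[(j24)² + 12.2(j24) + 361] = ∠[-215 + j292.8] = 126.29°
∠G(j24) = 53.59° − 126.29° = -72.70°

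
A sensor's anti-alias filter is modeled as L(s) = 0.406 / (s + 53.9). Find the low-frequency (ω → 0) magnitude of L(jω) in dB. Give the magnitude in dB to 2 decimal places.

-42.46 dB

L(0) = 0.406 / 53.9 = 0.0075325
20 log₁₀(0.0075325) = -42.461 dB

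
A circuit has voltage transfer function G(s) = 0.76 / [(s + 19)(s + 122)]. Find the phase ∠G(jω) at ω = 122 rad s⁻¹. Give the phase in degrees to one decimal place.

-126.1°

∠(j122 + 19) = arctan(122/19) = 81.15°
∠(j122 + 122) = arctan(122/122) = 45.00°
∠G(j122) = − (81.15° + 45.00°) = -126.15°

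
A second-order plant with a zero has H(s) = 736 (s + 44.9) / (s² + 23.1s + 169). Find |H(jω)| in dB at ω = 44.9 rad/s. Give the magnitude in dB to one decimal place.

|j44.9 + 44.9| = √(44.9² + 44.9²) = 63.5
|(j44.9)² + 23.1(j44.9) + 169| = |-1847 + j1037.2| = 2118
|H(j44.9)| = 736 × 63.5 / 2118 = 22.062
20 log₁₀(22.062) = 26.87 dB

26.9 dB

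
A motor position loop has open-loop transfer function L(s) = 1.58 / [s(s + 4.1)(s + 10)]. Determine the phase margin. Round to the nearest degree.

89°

Gain crossover: |L(jω)| = 1 at ω ≈ 0.0385 rad/sec.
∠L(j0.0385) = −90° − arctan(0.0385/4.1) − arctan(0.0385/10) ≈ -90.76°
PM = 180° + (-90.76°) = 89.24°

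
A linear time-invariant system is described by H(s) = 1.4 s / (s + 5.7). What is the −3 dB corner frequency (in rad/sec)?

5.7 rad/sec

For a single-pole high-pass, the −3 dB point is at the pole: ω = 5.7 rad/sec.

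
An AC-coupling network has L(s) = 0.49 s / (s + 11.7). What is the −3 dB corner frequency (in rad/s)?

For a single-pole high-pass, the −3 dB point is at the pole: ω = 11.7 rad/s.

11.7 rad/s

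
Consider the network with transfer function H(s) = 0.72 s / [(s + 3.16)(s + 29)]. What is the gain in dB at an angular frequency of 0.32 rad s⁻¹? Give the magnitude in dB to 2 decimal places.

-52.04 dB

|j0.32| = 0.32
|j0.32 + 3.16| = √(0.32² + 3.16²) = 3.176
|j0.32 + 29| = √(0.32² + 29²) = 29
|H(j0.32)| = 0.72 × 0.32 / (3.176 × 29) = 0.0025012
20 log₁₀(0.0025012) = -52.037 dB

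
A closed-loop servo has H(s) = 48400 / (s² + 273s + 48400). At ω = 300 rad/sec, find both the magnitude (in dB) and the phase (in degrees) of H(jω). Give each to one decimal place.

|H| = -5.6 dB, ∠H = -116.9 deg

|(j300)² + 273(j300) + 48400| = |-41600 + j81900| = 9.186e+04
|H(j300)| = 48400 / 9.186e+04 = 0.52689
20 log₁₀(0.52689) = -5.57 dB
∠[(j300)² + 273(j300) + 48400] = ∠[-41600 + j81900] = 116.93°
∠H(j300) = −116.93° = -116.93°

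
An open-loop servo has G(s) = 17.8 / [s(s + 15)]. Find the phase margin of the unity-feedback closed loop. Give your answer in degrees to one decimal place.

85.5°

Gain crossover: |G(jω)| = 1 at ω ≈ 1.18 rad/s.
∠G(j1.18) = −90° − arctan(1.18/15) ≈ -94.51°
PM = 180° + (-94.51°) = 85.49°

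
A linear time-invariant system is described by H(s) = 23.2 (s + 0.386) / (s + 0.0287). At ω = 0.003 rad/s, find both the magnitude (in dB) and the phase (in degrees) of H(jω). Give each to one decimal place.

|j0.003 + 0.386| = √(0.003² + 0.386²) = 0.386
|j0.003 + 0.0287| = √(0.003² + 0.0287²) = 0.02886
|H(j0.003)| = 23.2 × 0.386 / 0.02886 = 310.35
20 log₁₀(310.35) = 49.84 dB
∠(j0.003 + 0.386) = arctan(0.003/0.386) = 0.45°
∠(j0.003 + 0.0287) = arctan(0.003/0.0287) = 5.97°
∠H(j0.003) = 0.45° − 5.97° = -5.52°

|H| = 49.8 dB, ∠H = -5.5 deg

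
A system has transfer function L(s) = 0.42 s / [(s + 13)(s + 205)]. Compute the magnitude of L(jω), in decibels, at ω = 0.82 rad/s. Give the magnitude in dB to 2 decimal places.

|j0.82| = 0.82
|j0.82 + 13| = √(0.82² + 13²) = 13.03
|j0.82 + 205| = √(0.82² + 205²) = 205
|L(j0.82)| = 0.42 × 0.82 / (13.03 × 205) = 0.00012897
20 log₁₀(0.00012897) = -77.790 dB

-77.79 dB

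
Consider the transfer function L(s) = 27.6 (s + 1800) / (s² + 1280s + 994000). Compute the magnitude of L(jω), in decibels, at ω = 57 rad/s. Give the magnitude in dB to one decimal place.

|j57 + 1800| = √(57² + 1800²) = 1801
|(j57)² + 1280(j57) + 994000| = |9.9075e+05 + j72960| = 9.934e+05
|L(j57)| = 27.6 × 1801 / 9.934e+05 = 0.050033
20 log₁₀(0.050033) = -26.01 dB

-26.0 dB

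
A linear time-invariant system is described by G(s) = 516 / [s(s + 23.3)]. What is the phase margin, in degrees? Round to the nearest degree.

Gain crossover: |G(jω)| = 1 at ω ≈ 17.7 rad/s.
∠G(j17.7) = −90° − arctan(17.7/23.3) ≈ -127.15°
PM = 180° + (-127.15°) = 52.85°

53°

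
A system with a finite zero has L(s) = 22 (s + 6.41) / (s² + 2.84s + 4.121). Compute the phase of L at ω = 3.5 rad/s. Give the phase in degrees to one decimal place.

-100.6°

∠(j3.5 + 6.41) = arctan(3.5/6.41) = 28.64°
∠[(j3.5)² + 2.84(j3.5) + 4.121] = ∠[-8.129 + j9.94] = 129.28°
∠L(j3.5) = 28.64° − 129.28° = -100.64°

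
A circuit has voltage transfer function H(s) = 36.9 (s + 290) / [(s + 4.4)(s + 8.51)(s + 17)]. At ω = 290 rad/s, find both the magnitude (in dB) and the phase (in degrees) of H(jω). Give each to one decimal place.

|H| = -64.2 dB, ∠H = -219.1°

|j290 + 290| = √(290² + 290²) = 410.1
|j290 + 4.4| = √(290² + 4.4²) = 290
|j290 + 8.51| = √(290² + 8.51²) = 290.1
|j290 + 17| = √(290² + 17²) = 290.5
|H(j290)| = 36.9 × 410.1 / (290 × 290.1 × 290.5) = 0.0006191
20 log₁₀(0.0006191) = -64.16 dB
∠(j290 + 290) = arctan(290/290) = 45.00°
∠(j290 + 4.4) = arctan(290/4.4) = 89.13°
∠(j290 + 8.51) = arctan(290/8.51) = 88.32°
∠(j290 + 17) = arctan(290/17) = 86.65°
∠H(j290) = 45.00° − (89.13° + 88.32° + 86.65°) = -219.10°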